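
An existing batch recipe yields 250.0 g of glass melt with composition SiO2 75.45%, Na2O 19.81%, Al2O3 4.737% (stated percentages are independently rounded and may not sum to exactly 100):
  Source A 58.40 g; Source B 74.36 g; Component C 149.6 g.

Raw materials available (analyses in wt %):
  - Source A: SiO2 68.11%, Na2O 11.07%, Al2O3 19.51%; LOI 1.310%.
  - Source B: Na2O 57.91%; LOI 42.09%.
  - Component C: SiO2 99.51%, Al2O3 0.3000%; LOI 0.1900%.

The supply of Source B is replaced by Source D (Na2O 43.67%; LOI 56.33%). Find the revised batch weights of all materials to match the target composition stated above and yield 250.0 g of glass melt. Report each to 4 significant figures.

Revised batch per 250.0 g glass melt:
  Source A: 58.40 g
  Source D: 98.60 g
  Component C: 149.6 g
Total batch = 306.6 g; LOI loss = 56.59 g

All arithmetic keeps full precision at all times. Values along the way are shown, rounded to 4 significant figures, within the worked lines. Every reported figure takes just one rounding. Derived quantities (yield, glass mass, three oxide percentages, the totals, ignition loss) are recomputed at full precision from the weighed amounts for 250.0 g of glass, as set out in the problem or the answer.
Per-oxide target masses for 250.0 g glass melt:
  SiO2: 75.45% × 250.0 = 188.6 g
  Na2O: 19.81% × 250.0 = 49.52 g
  Al2O3: 4.737% × 250.0 = 11.84 g
Balance tally, oxide-wise, per the reported batch figures, on the stated basis (sums match the target masses net of answer rounding effects):
  SiO2: 58.40·0.6811 + 149.6·0.9951 = 188.6 g (target 188.6 g)
  Na2O: 58.40·0.1107 + 98.60·0.4367 = 49.52 g (target 49.52 g)
  Al2O3: 58.40·0.1951 + 149.6·0.003000 = 11.84 g (target 11.84 g)
Glass-mass bookkeeping: total charge less LOI = 250.0 g (targets for the oxides total 250.0 g; stated basis 250.0 g — rounding explains the deltas).
Batch total: Σ batch = 306.6 g; Σ batch·LOI gives LOI loss = 56.59 g; as yield: glass ÷ batch → 81.54%.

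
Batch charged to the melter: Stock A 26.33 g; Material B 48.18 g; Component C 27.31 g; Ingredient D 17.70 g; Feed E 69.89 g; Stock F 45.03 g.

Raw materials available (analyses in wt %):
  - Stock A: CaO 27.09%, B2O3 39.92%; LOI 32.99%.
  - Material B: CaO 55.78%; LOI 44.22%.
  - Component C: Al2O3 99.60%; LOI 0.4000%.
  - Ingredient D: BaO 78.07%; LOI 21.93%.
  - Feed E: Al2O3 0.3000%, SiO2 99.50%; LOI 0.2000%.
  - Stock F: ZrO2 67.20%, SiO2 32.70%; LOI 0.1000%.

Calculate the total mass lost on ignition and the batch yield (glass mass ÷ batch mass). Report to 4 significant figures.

LOI loss = 34.17 g; glass = 200.3 g; yield = 85.43%

All internal work carries full precision through every step — in-progress results are printed (rounded to 4 significant figures) across the worked steps. Exactly one rounding goes into every reported result — derived quantities (LOI, net glass mass, six oxide percentages, the totals, the yield) are re-derived starting from the weights for 200.3 g of glass at exact precision exactly as shown in question or answer.
LOI of each material in turn:
  Stock A: 26.33 × 0.3299 = 8.686 g
  Material B: 48.18 × 0.4422 = 21.31 g
  Component C: 27.31 × 0.004000 = 0.1092 g
  Ingredient D: 17.70 × 0.2193 = 3.882 g
  Feed E: 69.89 × 0.002000 = 0.1398 g
  Stock F: 45.03 × 0.001000 = 0.04503 g
Total LOI = 34.17 g
Glass = batch − LOI = 234.4 − 34.17 = 200.3 g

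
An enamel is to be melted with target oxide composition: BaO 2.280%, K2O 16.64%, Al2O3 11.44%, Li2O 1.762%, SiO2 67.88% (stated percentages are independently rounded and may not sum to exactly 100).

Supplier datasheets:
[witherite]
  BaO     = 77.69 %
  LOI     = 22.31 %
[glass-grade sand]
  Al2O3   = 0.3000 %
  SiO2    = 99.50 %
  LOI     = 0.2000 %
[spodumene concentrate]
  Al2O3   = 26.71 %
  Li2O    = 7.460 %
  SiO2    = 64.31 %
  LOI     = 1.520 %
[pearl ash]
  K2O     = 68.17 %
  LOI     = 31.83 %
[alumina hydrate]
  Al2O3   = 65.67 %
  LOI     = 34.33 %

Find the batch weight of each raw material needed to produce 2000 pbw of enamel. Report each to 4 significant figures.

Batch per 2000 pbw enamel:
  witherite: 58.69 pbw
  glass-grade sand: 1059 pbw
  spodumene concentrate: 472.4 pbw
  pearl ash: 488.2 pbw
  alumina hydrate: 151.4 pbw
Total batch = 2230 pbw; LOI loss = 229.8 pbw; yield = 89.70%

The whole derivation holds full precision at all times; mid-chain values appear rounded to four significant figures when written out — each reported number receives exactly one rounding; derived quantities are re-derived in exact precision (the yield, totals, five oxide percentages, net glass mass, ignition loss) from the weighed amounts per 2000 pbw of glass as they appear in the question or the answer.
Target masses of each oxide per 2000 pbw enamel:
  BaO: 2.280% × 2000 = 45.60 pbw
  K2O: 16.64% × 2000 = 332.8 pbw
  Al2O3: 11.44% × 2000 = 228.8 pbw
  Li2O: 1.762% × 2000 = 35.24 pbw
  SiO2: 67.88% × 2000 = 1358 pbw
Sums-versus-targets review from the weights as reported, relative to the basis at hand (oxide sums agree with the targets modulo rounding of the values):
  BaO: 58.69·0.7769 = 45.60 pbw (target 45.60 pbw)
  K2O: 488.2·0.6817 = 332.8 pbw (target 332.8 pbw)
  Al2O3: 1059·0.003000 + 472.4·0.2671 + 151.4·0.6567 = 228.8 pbw (target 228.8 pbw)
  Li2O: 472.4·0.07460 = 35.24 pbw (target 35.24 pbw)
  SiO2: 1059·0.9950 + 472.4·0.6431 = 1358 pbw (target 1358 pbw)
Mass balance on the glass: total batch − LOI = 2000 pbw (per-oxide target masses sum to 2000 pbw; against the stated basis, 2000 pbw — a pure rounding effect).
Total batch = Σ batch = 2230 pbw; loss to ignition Σ batch·LOI = 229.8 pbw; yield, glass over the total, = 89.70%.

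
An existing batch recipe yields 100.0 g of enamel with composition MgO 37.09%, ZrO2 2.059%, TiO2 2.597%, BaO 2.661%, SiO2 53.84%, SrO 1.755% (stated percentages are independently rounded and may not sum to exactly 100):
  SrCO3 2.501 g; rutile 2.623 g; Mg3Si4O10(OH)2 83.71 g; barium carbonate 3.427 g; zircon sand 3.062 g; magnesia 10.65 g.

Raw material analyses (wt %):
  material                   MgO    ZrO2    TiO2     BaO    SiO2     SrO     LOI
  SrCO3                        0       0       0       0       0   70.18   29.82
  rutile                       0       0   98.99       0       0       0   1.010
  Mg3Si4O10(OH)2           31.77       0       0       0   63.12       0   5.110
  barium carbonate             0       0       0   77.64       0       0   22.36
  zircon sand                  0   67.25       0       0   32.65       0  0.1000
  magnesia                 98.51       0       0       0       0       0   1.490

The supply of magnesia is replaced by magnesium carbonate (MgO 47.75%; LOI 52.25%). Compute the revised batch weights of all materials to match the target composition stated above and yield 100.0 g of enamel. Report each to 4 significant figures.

Revised batch per 100.0 g enamel:
  SrCO3: 2.501 g
  rutile: 2.623 g
  Mg3Si4O10(OH)2: 83.71 g
  barium carbonate: 3.427 g
  zircon sand: 3.062 g
  magnesium carbonate: 21.98 g
Total batch = 117.3 g; LOI loss = 17.30 g

The intermediate values appear, with 4-significant-figure rounding, when written out. The whole derivation carries exact precision from first step to last; each reported result is rounded exactly once — derived quantities, which include the yield, LOI, glass mass, totals, six oxide percentages, are computed in full precision, as given in problem or answer, from the weighed amounts on 100.0 g of glass.
Oxide-by-oxide targets in 100.0 g enamel:
  MgO: 37.09% × 100.0 = 37.09 g
  ZrO2: 2.059% × 100.0 = 2.059 g
  TiO2: 2.597% × 100.0 = 2.597 g
  BaO: 2.661% × 100.0 = 2.661 g
  SiO2: 53.84% × 100.0 = 53.84 g
  SrO: 1.755% × 100.0 = 1.755 g
Per-oxide balance check given the weights on record, for the quoted basis mass (sums match the target masses net of answer rounding effects):
  MgO: 83.71·0.3177 + 21.98·0.4775 = 37.09 g (target 37.09 g)
  ZrO2: 3.062·0.6725 = 2.059 g (target 2.059 g)
  TiO2: 2.623·0.9899 = 2.597 g (target 2.597 g)
  BaO: 3.427·0.7764 = 2.661 g (target 2.661 g)
  SiO2: 83.71·0.6312 + 3.062·0.3265 = 53.84 g (target 53.84 g)
  SrO: 2.501·0.7018 = 1.755 g (target 1.755 g)
Auditing the glass mass value: total charge less LOI = 100.0 g (targets for the oxides total 100.0 g; the stated basis being 100.0 g — differing by rounding only).
Batch total: Σ batch = 117.3 g; ignition loss, Σ(batch × LOI) = 17.30 g; yield, glass over the total, = 85.25%.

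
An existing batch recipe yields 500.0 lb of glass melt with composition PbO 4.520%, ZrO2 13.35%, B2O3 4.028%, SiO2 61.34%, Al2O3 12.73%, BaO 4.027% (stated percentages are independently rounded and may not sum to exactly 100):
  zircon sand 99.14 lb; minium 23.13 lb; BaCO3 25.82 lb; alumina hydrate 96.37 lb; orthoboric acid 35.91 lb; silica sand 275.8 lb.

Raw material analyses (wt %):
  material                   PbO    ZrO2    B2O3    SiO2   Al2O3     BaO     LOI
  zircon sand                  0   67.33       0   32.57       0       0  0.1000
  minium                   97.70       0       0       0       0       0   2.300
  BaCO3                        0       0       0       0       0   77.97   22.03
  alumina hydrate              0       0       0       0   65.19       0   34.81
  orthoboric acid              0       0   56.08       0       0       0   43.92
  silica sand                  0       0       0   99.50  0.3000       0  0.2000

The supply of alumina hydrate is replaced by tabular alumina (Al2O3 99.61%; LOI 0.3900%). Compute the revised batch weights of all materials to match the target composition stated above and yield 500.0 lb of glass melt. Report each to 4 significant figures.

Revised batch per 500.0 lb glass melt:
  zircon sand: 99.14 lb
  minium: 23.13 lb
  BaCO3: 25.82 lb
  tabular alumina: 63.07 lb
  orthoboric acid: 35.91 lb
  silica sand: 275.8 lb
Total batch = 522.9 lb; LOI loss = 22.89 lb

Values along the way are displayed (rounded to four significant figures) at each printed step — all internal work carries full precision in all steps; each reported value is rounded once only; the derived quantities (LOI, totals, net glass mass, yield, the six compositions) are re-derived starting from the weights at 500.0 lb of glass in full float precision as they appear in the question or the answer.
Oxide-by-oxide targets in 500.0 lb glass melt:
  PbO: 4.520% × 500.0 = 22.60 lb
  ZrO2: 13.35% × 500.0 = 66.75 lb
  B2O3: 4.028% × 500.0 = 20.14 lb
  SiO2: 61.34% × 500.0 = 306.7 lb
  Al2O3: 12.73% × 500.0 = 63.65 lb
  BaO: 4.027% × 500.0 = 20.14 lb
Balance tally, oxide-wise, from the weights as reported, for the quoted basis mass (summed amounts equal target values once rounding is allowed for):
  PbO: 23.13·0.9770 = 22.60 lb (target 22.60 lb)
  ZrO2: 99.14·0.6733 = 66.75 lb (target 66.75 lb)
  B2O3: 35.91·0.5608 = 20.14 lb (target 20.14 lb)
  SiO2: 99.14·0.3257 + 275.8·0.9950 = 306.7 lb (target 306.7 lb)
  Al2O3: 63.07·0.9961 + 275.8·0.003000 = 63.65 lb (target 63.65 lb)
  BaO: 25.82·0.7797 = 20.13 lb (target 20.14 lb)
Glass-mass bookkeeping: whole batch net of LOI = 500.0 lb (targets for the oxides total 500.0 lb; basis as stated: 500.0 lb — a pure rounding effect).
Batch grand total — Σ batch = 522.9 lb; the LOI term Σ batch·LOI equals 22.89 lb; yield, glass over the total, = 95.62%.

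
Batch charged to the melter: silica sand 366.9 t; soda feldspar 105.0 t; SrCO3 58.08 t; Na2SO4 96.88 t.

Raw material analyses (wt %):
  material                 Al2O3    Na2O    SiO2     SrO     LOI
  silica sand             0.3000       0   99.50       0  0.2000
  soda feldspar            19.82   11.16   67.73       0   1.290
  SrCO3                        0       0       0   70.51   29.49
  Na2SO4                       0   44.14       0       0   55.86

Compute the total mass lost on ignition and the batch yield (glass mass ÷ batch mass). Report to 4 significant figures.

LOI loss = 73.33 t; glass = 553.5 t; yield = 88.30%

All internal work keeps full float precision from start to finish; values along the way appear (rounded to four significant figures) within the worked lines; every reported result is rounded a single time; all derived quantities (the four compositions, yield, totals, LOI, net glass mass) are computed from the batch weights per 553.5 t of glass at exact precision as given in the problem or answer text.
Per-material ignition loss:
  silica sand: 366.9 × 0.002000 = 0.7338 t
  soda feldspar: 105.0 × 0.01290 = 1.355 t
  SrCO3: 58.08 × 0.2949 = 17.13 t
  Na2SO4: 96.88 × 0.5586 = 54.12 t
Total LOI = 73.33 t
Glass = batch − LOI = 626.9 − 73.33 = 553.5 t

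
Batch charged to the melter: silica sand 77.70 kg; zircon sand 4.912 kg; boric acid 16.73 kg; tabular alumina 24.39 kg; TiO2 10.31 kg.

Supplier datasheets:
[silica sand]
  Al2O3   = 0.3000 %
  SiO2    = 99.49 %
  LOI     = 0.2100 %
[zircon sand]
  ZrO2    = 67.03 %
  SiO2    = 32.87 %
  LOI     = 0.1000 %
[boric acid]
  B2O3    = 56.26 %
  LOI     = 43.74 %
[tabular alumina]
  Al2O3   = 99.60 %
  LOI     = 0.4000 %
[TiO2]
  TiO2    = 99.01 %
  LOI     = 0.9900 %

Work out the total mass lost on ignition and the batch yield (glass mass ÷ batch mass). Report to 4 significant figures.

LOI loss = 7.685 kg; glass = 126.4 kg; yield = 94.27%

All internal work maintains full float precision from first step to last; mid-chain values appear (rounded to 4 significant figures) within the worked lines; a single rounding finalizes every reported figure. Derived quantities are recomputed starting from the weights on 126.4 kg of glass at exact precision (five oxide percentages, LOI, glass mass, yield, the totals), exactly as printed in the problem or the answer.
LOI of each material in turn:
  silica sand: 77.70 × 0.002100 = 0.1632 kg
  zircon sand: 4.912 × 0.001000 = 0.004912 kg
  boric acid: 16.73 × 0.4374 = 7.318 kg
  tabular alumina: 24.39 × 0.004000 = 0.09756 kg
  TiO2: 10.31 × 0.009900 = 0.1021 kg
Total LOI = 7.685 kg
Glass = batch − LOI = 134.0 − 7.685 = 126.4 kg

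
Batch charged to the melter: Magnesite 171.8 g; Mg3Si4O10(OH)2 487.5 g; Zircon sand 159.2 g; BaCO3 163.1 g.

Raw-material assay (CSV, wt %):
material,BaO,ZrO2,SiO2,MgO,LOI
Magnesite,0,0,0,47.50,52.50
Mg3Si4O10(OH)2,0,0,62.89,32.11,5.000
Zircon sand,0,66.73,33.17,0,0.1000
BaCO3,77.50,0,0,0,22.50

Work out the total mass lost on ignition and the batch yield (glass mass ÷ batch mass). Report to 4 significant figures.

LOI loss = 151.4 g; glass = 830.2 g; yield = 84.57%

Mid-chain values appear (rounded to four significant figures) alongside each step — the whole derivation runs at exact precision in all steps — each reported result sees exactly one rounding — derived quantities (glass mass, ignition loss, the yield, totals, four oxide percentages) are rebuilt in full precision from the weighed amounts per 830.2 g of glass as written in problem or answer.
LOI of each material in turn:
  Magnesite: 171.8 × 0.5250 = 90.20 g
  Mg3Si4O10(OH)2: 487.5 × 0.05000 = 24.38 g
  Zircon sand: 159.2 × 0.001000 = 0.1592 g
  BaCO3: 163.1 × 0.2250 = 36.70 g
Total LOI = 151.4 g
Glass = batch − LOI = 981.6 − 151.4 = 830.2 g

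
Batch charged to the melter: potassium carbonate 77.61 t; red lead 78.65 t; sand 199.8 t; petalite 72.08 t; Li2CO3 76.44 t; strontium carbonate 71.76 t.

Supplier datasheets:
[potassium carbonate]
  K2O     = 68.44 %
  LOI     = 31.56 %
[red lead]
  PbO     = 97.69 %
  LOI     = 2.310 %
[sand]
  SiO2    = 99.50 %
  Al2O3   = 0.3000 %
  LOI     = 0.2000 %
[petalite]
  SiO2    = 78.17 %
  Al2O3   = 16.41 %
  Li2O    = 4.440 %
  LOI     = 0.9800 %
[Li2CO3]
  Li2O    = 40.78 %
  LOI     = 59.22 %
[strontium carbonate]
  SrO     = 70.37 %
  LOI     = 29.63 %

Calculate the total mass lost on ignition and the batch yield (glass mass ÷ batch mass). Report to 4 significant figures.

LOI loss = 93.95 t; glass = 482.4 t; yield = 83.70%

The intermediate values are shown, rounded to 4 significant digits, in the printout. Exact precision is carried all the way through. Every reported figure is rounded once only; all derived quantities (yield, net glass mass, the six compositions, totals, ignition loss) are recomputed from the batch weights at 482.4 t of glass at exact precision, as they appear in question or answer.
Each material's LOI contribution:
  potassium carbonate: 77.61 × 0.3156 = 24.49 t
  red lead: 78.65 × 0.02310 = 1.817 t
  sand: 199.8 × 0.002000 = 0.3996 t
  petalite: 72.08 × 0.009800 = 0.7064 t
  Li2CO3: 76.44 × 0.5922 = 45.27 t
  strontium carbonate: 71.76 × 0.2963 = 21.26 t
Total LOI = 93.95 t
Glass = batch − LOI = 576.3 − 93.95 = 482.4 t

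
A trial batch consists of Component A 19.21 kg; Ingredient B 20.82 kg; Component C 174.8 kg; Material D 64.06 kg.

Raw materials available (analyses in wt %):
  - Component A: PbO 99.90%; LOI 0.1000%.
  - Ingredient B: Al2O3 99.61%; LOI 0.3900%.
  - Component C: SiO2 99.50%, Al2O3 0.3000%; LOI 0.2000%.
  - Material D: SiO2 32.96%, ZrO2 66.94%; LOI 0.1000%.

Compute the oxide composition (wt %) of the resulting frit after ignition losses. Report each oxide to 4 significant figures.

Mid-chain values are displayed (rounded to four significant digits) in the printout; all arithmetic keeps exact precision at every stage — exactly one rounding lands on every reported value — all derived quantities, including the four compositions, yield, the totals, glass mass, ignition loss, are carried using the weight values at 278.4 kg of glass at exact precision exactly as shown in question or answer.
Oxide masses out of the charge:
  SiO2: 174.8·0.9950 + 64.06·0.3296 = 195.0 kg
  PbO: 19.21·0.9990 = 19.19 kg
  ZrO2: 64.06·0.6694 = 42.88 kg
  Al2O3: 20.82·0.9961 + 174.8·0.003000 = 21.26 kg
LOI: 19.21·0.001000 + 20.82·0.003900 + 174.8·0.002000 + 64.06·0.001000 = 0.5141 kg
Glass = total batch minus LOI = 278.9 − 0.5141 = 278.4 kg (consistent with Σ oxide mass)
percent share: oxide ÷ glass, ×100

Glass mass = 278.4 kg (batch 278.9 − LOI 0.5141).
Composition: SiO2 70.06%, PbO 6.894%, ZrO2 15.40%, Al2O3 7.638%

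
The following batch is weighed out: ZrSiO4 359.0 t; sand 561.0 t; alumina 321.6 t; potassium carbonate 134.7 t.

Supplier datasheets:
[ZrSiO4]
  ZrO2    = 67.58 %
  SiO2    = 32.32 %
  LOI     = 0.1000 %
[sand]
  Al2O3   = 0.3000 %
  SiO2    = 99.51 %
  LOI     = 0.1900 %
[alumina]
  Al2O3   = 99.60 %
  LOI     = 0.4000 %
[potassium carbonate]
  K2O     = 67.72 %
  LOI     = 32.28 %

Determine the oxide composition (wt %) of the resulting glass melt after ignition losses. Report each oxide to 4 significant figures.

Glass mass = 1330 t (batch 1376 − LOI 46.19).
Composition: ZrO2 18.24%, K2O 6.858%, Al2O3 24.21%, SiO2 50.69%

All arithmetic runs at exact precision through the solve; values along the way are printed rounded to four significant figures — every reported value takes just one rounding; all derived quantities are rebuilt in exact precision (totals, net glass mass, LOI, the yield, four oxide percentages) starting from the weights per 1330 t of glass as given in the problem or answer text.
Per-oxide mass from batch:
  ZrO2: 359.0·0.6758 = 242.6 t
  K2O: 134.7·0.6772 = 91.22 t
  Al2O3: 561.0·0.003000 + 321.6·0.9960 = 322.0 t
  SiO2: 359.0·0.3232 + 561.0·0.9951 = 674.3 t
LOI: 359.0·0.001000 + 561.0·0.001900 + 321.6·0.004000 + 134.7·0.3228 = 46.19 t
Glass mass = batch − LOI = 1376 − 46.19 = 1330 t (the oxide masses sum to this)
percent by weight: oxide/glass ×100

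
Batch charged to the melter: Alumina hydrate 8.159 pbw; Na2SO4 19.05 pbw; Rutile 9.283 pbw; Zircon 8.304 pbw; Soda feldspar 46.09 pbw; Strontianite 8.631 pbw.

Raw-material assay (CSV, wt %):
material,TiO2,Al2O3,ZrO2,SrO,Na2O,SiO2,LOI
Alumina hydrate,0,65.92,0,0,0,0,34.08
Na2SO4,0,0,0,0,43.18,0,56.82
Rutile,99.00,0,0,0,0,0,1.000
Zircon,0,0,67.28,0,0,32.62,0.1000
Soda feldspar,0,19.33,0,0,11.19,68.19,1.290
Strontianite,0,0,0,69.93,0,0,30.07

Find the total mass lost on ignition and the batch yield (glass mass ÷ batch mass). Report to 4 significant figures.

Each numeric step holds exact precision end to end; in-progress results appear, rounded to 4 significant digits, within the worked lines. Every reported result is rounded just once — all derived quantities (the six compositions, ignition loss, the yield, totals, net glass mass) are carried at exact precision using the weight values at 82.62 pbw of glass exactly as shown in problem or answer.
LOI of each material in turn:
  Alumina hydrate: 8.159 × 0.3408 = 2.781 pbw
  Na2SO4: 19.05 × 0.5682 = 10.82 pbw
  Rutile: 9.283 × 0.01000 = 0.09283 pbw
  Zircon: 8.304 × 0.001000 = 0.008304 pbw
  Soda feldspar: 46.09 × 0.01290 = 0.5946 pbw
  Strontianite: 8.631 × 0.3007 = 2.595 pbw
Total LOI = 16.90 pbw
Glass = batch − LOI = 99.52 − 16.90 = 82.62 pbw

LOI loss = 16.90 pbw; glass = 82.62 pbw; yield = 83.02%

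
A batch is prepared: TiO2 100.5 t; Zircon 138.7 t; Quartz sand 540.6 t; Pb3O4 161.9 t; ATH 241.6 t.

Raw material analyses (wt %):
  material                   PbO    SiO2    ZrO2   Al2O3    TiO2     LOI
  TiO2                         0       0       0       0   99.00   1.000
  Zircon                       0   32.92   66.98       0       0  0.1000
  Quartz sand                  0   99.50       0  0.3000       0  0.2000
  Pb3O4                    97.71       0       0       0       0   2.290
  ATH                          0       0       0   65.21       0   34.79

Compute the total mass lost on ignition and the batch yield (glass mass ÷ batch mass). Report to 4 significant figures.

LOI loss = 89.99 t; glass = 1093 t; yield = 92.40%

Values along the way appear rounded to four significant figures across the worked steps; all arithmetic maintains full float precision in all steps; every reported number takes just one rounding — the derived quantities, including the five compositions, totals, glass mass, LOI, yield, are re-derived from the weighed amounts at 1093 t of glass at full float precision as they appear in either problem or answer.
Each material's LOI contribution:
  TiO2: 100.5 × 0.01000 = 1.005 t
  Zircon: 138.7 × 0.001000 = 0.1387 t
  Quartz sand: 540.6 × 0.002000 = 1.081 t
  Pb3O4: 161.9 × 0.02290 = 3.708 t
  ATH: 241.6 × 0.3479 = 84.05 t
Total LOI = 89.99 t
Glass = batch − LOI = 1183 − 89.99 = 1093 t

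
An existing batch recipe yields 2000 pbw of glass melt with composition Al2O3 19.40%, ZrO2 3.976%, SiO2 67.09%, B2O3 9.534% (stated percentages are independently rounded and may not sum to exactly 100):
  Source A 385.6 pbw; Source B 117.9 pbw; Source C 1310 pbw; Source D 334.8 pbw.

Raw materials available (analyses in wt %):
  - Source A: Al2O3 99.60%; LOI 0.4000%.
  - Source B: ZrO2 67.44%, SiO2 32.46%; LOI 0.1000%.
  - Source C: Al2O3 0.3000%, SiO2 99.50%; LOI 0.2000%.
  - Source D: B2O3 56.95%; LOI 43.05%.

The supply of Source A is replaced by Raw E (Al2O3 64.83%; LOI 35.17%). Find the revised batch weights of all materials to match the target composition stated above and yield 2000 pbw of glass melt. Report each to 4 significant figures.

Revised batch per 2000 pbw glass melt:
  Raw E: 592.4 pbw
  Source B: 117.9 pbw
  Source C: 1310 pbw
  Source D: 334.8 pbw
Total batch = 2355 pbw; LOI loss = 355.2 pbw

The whole derivation holds full float precision through the solve; the intermediate values are printed rounded to 4 significant digits on the page — each reported number is rounded just once — the derived quantities are re-derived from the weighed amounts on 2000 pbw of glass at full precision (LOI, the yield, totals, the four compositions, glass mass), as given in the problem or the answer.
Oxide-by-oxide targets in 2000 pbw glass melt:
  Al2O3: 19.40% × 2000 = 388.0 pbw
  ZrO2: 3.976% × 2000 = 79.52 pbw
  SiO2: 67.09% × 2000 = 1342 pbw
  B2O3: 9.534% × 2000 = 190.7 pbw
Mass-balance tally per oxide from the weights as reported, for the quoted basis mass (delivered sums recover each target up to rounding of the answer):
  Al2O3: 592.4·0.6483 + 1310·0.003000 = 388.0 pbw (target 388.0 pbw)
  ZrO2: 117.9·0.6744 = 79.51 pbw (target 79.52 pbw)
  SiO2: 117.9·0.3246 + 1310·0.9950 = 1342 pbw (target 1342 pbw)
  B2O3: 334.8·0.5695 = 190.7 pbw (target 190.7 pbw)
Glass-mass bookkeeping: batch Σ − ignition loss = 2000 pbw (the targets, summed, come to 2000 pbw; versus the stated basis of 2000 pbw — deltas are rounding alone).
Summing the batch: Σ batch = 2355 pbw; the LOI term Σ batch·LOI equals 355.2 pbw; yield = glass ÷ total batch = 84.92%.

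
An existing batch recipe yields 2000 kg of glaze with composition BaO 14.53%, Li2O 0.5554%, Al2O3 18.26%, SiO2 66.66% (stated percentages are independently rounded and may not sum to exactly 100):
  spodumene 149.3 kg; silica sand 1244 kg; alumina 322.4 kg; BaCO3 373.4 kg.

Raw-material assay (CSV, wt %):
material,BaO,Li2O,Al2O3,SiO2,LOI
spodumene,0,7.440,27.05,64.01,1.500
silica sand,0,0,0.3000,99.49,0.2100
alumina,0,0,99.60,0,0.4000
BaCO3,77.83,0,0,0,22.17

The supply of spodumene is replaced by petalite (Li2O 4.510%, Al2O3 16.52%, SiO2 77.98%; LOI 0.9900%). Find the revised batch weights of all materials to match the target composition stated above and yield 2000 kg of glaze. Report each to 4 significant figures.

Full precision is kept throughout — values along the way appear (rounded to four significant figures) when written out — exactly one rounding lands on every reported figure. All derived quantities are carried from the batch weights on 2000 kg of glass at full float precision (ignition loss, the four compositions, glass mass, the yield, totals) precisely as stated by question or answer.
Oxide-by-oxide targets in 2000 kg glaze:
  BaO: 14.53% × 2000 = 290.6 kg
  Li2O: 0.5554% × 2000 = 11.11 kg
  Al2O3: 18.26% × 2000 = 365.2 kg
  SiO2: 66.66% × 2000 = 1333 kg
Mass-balance tally per oxide per the reported batch figures, against the basis in use (sums match the target masses within answer rounding):
  BaO: 373.4·0.7783 = 290.6 kg (target 290.6 kg)
  Li2O: 246.3·0.04510 = 11.11 kg (target 11.11 kg)
  Al2O3: 246.3·0.1652 + 1147·0.003000 + 322.4·0.9960 = 365.2 kg (target 365.2 kg)
  SiO2: 246.3·0.7798 + 1147·0.9949 = 1333 kg (target 1333 kg)
The glass-mass cross-check: whole batch net of LOI = 2000 kg (targets for the oxides total 2000 kg; basis as stated: 2000 kg — differing by rounding only).
Summing the batch: Σ batch = 2089 kg; LOI removed, Σ of batch·LOI: 88.92 kg; the yield ratio, glass ÷ batch: 95.74%.

Revised batch per 2000 kg glaze:
  petalite: 246.3 kg
  silica sand: 1147 kg
  alumina: 322.4 kg
  BaCO3: 373.4 kg
Total batch = 2089 kg; LOI loss = 88.92 kg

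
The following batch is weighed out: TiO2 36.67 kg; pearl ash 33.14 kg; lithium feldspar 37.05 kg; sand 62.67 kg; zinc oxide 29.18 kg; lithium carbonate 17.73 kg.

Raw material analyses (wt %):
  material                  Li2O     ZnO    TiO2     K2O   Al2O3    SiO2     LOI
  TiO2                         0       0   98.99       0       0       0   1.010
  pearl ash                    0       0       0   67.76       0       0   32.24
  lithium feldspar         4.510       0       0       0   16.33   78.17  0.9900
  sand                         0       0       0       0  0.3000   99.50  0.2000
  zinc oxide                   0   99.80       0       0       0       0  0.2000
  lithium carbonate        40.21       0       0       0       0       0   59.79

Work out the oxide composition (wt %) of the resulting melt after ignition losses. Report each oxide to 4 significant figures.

All internal work carries full precision through the solve; in-progress results are printed rounded to four significant digits alongside each step. Exactly one rounding is applied to each reported figure; derived quantities (the totals, LOI, yield, glass mass, six oxide percentages) are re-derived starting from the weights per 194.2 kg of glass in full float precision, exactly as printed in the problem or the answer.
Oxide masses out of the charge:
  Li2O: 37.05·0.04510 + 17.73·0.4021 = 8.800 kg
  ZnO: 29.18·0.9980 = 29.12 kg
  TiO2: 36.67·0.9899 = 36.30 kg
  K2O: 33.14·0.6776 = 22.46 kg
  Al2O3: 37.05·0.1633 + 62.67·0.003000 = 6.238 kg
  SiO2: 37.05·0.7817 + 62.67·0.9950 = 91.32 kg
LOI: 36.67·0.01010 + 33.14·0.3224 + 37.05·0.009900 + 62.67·0.002000 + 29.18·0.002000 + 17.73·0.5979 = 22.21 kg
Resulting glass, batch − LOI: 216.4 − 22.21 = 194.2 kg (= the summed oxide contributions)
percent share: oxide ÷ glass, ×100

Glass mass = 194.2 kg (batch 216.4 − LOI 22.21).
Composition: Li2O 4.531%, ZnO 14.99%, TiO2 18.69%, K2O 11.56%, Al2O3 3.212%, SiO2 47.01%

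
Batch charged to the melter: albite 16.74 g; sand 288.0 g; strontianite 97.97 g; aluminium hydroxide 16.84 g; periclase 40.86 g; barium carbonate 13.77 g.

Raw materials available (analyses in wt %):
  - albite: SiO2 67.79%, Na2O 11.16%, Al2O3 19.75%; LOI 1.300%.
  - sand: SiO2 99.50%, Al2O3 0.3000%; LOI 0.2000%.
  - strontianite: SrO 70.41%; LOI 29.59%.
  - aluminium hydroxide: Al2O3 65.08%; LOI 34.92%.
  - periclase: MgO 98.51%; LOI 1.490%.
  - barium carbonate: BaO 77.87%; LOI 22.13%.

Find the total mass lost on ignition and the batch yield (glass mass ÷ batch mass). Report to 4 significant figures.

LOI loss = 39.32 g; glass = 434.9 g; yield = 91.71%

All internal work carries exact precision throughout. Intermediates are printed, rounded to four significant figures, on the page. A single rounding finalizes each reported number. The derived quantities are re-derived starting from the weights on 434.9 g of glass at full precision (ignition loss, the totals, glass mass, the six compositions, the yield), exactly as printed in either problem or answer.
Ignition loss by material:
  albite: 16.74 × 0.01300 = 0.2176 g
  sand: 288.0 × 0.002000 = 0.5760 g
  strontianite: 97.97 × 0.2959 = 28.99 g
  aluminium hydroxide: 16.84 × 0.3492 = 5.881 g
  periclase: 40.86 × 0.01490 = 0.6088 g
  barium carbonate: 13.77 × 0.2213 = 3.047 g
Total LOI = 39.32 g
Glass = batch − LOI = 474.2 − 39.32 = 434.9 g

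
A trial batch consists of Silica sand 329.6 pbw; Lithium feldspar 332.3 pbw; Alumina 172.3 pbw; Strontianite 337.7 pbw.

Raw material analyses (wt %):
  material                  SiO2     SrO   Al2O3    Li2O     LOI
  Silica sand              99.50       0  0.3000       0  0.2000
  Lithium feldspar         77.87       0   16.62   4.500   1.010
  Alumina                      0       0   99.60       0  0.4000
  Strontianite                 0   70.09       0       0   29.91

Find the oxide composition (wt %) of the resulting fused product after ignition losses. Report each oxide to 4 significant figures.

Intermediates are shown rounded off to 4 significant figures in the printout — the working math carries full precision from start to finish. Every reported figure takes just one rounding; the derived quantities are recomputed from the weighed amounts per 1066 pbw of glass in exact precision (four oxide percentages, ignition loss, the totals, glass mass, the yield), as written in question or answer.
Delivered oxide masses:
  SiO2: 329.6·0.9950 + 332.3·0.7787 = 586.7 pbw
  SrO: 337.7·0.7009 = 236.7 pbw
  Al2O3: 329.6·0.003000 + 332.3·0.1662 + 172.3·0.9960 = 227.8 pbw
  Li2O: 332.3·0.04500 = 14.95 pbw
LOI: 329.6·0.002000 + 332.3·0.01010 + 172.3·0.004000 + 337.7·0.2991 = 105.7 pbw
Glass mass = batch − LOI = 1172 − 105.7 = 1066 pbw (matching Σ of the oxides)
wt % = 100 × oxide mass / glass mass

Glass mass = 1066 pbw (batch 1172 − LOI 105.7).
Composition: SiO2 55.03%, SrO 22.20%, Al2O3 21.37%, Li2O 1.403%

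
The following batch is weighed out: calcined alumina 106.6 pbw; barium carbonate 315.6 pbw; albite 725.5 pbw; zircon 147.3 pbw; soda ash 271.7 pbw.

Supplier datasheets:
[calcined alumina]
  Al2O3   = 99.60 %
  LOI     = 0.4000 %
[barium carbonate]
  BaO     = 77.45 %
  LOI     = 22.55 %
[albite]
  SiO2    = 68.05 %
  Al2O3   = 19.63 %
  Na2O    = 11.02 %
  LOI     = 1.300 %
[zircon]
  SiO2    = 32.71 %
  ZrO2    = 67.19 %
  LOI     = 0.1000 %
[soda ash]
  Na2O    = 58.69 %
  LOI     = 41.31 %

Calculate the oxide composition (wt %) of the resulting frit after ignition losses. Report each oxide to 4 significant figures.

Values along the way are printed (rounded to four significant digits) on the page — all arithmetic holds full float precision at each step — each reported number takes a single rounding; all derived quantities (five oxide percentages, totals, LOI, glass mass, yield) are recomputed from the batch weights on 1373 pbw of glass in full precision, precisely as stated by the problem or the answer.
Per-oxide mass from batch:
  BaO: 315.6·0.7745 = 244.4 pbw
  SiO2: 725.5·0.6805 + 147.3·0.3271 = 541.9 pbw
  Al2O3: 106.6·0.9960 + 725.5·0.1963 = 248.6 pbw
  Na2O: 725.5·0.1102 + 271.7·0.5869 = 239.4 pbw
  ZrO2: 147.3·0.6719 = 98.97 pbw
LOI: 106.6·0.004000 + 315.6·0.2255 + 725.5·0.01300 + 147.3·0.001000 + 271.7·0.4131 = 193.4 pbw
Glass mass = batch − LOI = 1567 − 193.4 = 1373 pbw (= Σ oxide masses)
oxide / glass × 100 gives the wt %

Glass mass = 1373 pbw (batch 1567 − LOI 193.4).
Composition: BaO 17.80%, SiO2 39.46%, Al2O3 18.10%, Na2O 17.43%, ZrO2 7.207%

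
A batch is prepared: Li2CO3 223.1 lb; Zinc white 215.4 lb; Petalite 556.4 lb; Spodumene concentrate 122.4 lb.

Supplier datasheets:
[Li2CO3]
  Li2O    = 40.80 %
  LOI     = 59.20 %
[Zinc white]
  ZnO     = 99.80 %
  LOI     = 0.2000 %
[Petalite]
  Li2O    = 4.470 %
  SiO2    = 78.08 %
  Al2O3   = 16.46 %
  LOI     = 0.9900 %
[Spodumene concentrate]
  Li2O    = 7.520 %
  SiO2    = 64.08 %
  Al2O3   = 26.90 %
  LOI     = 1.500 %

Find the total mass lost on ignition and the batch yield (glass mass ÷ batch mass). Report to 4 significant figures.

LOI loss = 139.9 lb; glass = 977.4 lb; yield = 87.48%

Working values appear rounded to four significant figures within the worked lines — each numeric step carries full precision in all steps; every reported figure is rounded just once — all derived quantities, which include the yield, LOI, net glass mass, the totals, the four compositions, are rebuilt in full float precision, exactly as shown in either problem or answer, starting from the weights per 977.4 lb of glass.
Each material's LOI contribution:
  Li2CO3: 223.1 × 0.5920 = 132.1 lb
  Zinc white: 215.4 × 0.002000 = 0.4308 lb
  Petalite: 556.4 × 0.009900 = 5.508 lb
  Spodumene concentrate: 122.4 × 0.01500 = 1.836 lb
Total LOI = 139.9 lb
Glass = batch − LOI = 1117 − 139.9 = 977.4 lb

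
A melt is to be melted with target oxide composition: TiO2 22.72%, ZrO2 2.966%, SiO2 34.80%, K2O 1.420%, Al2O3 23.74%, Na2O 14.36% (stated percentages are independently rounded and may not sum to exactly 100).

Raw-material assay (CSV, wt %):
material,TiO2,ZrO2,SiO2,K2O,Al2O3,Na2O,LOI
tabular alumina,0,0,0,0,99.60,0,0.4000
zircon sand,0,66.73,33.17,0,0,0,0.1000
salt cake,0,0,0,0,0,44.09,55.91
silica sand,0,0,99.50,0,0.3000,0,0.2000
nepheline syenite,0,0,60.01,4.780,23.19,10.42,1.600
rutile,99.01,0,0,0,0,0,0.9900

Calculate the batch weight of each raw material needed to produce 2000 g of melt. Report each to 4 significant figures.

Batch per 2000 g melt:
  tabular alumina: 337.4 g
  zircon sand: 88.90 g
  salt cake: 511.0 g
  silica sand: 311.5 g
  nepheline syenite: 594.1 g
  rutile: 458.9 g
Total batch = 2302 g; LOI loss = 301.8 g; yield = 86.89%

Mid-chain values are shown, rounded to 4 significant digits, between the steps; the working math carries exact precision in all steps; each reported value sees exactly one rounding. The derived quantities, which include yield, the six compositions, the totals, LOI, net glass mass, are re-derived at full precision, precisely as stated by either problem or answer, starting from the weights for 2000 g of glass.
Target oxide masses per 2000 g melt:
  TiO2: 22.72% × 2000 = 454.4 g
  ZrO2: 2.966% × 2000 = 59.32 g
  SiO2: 34.80% × 2000 = 696.0 g
  K2O: 1.420% × 2000 = 28.40 g
  Al2O3: 23.74% × 2000 = 474.8 g
  Na2O: 14.36% × 2000 = 287.2 g
Balance tally, oxide-wise, given the weights on record, versus the basis set out (each sum matches its target mass within answer rounding):
  TiO2: 458.9·0.9901 = 454.4 g (target 454.4 g)
  ZrO2: 88.90·0.6673 = 59.32 g (target 59.32 g)
  SiO2: 88.90·0.3317 + 311.5·0.9950 + 594.1·0.6001 = 696.0 g (target 696.0 g)
  K2O: 594.1·0.04780 = 28.40 g (target 28.40 g)
  Al2O3: 337.4·0.9960 + 311.5·0.003000 + 594.1·0.2319 = 474.8 g (target 474.8 g)
  Na2O: 511.0·0.4409 + 594.1·0.1042 = 287.2 g (target 287.2 g)
Glass-mass sanity pass: the batch minus its LOI: 2000 g (targets for the oxides total 2000 g; basis as stated: 2000 g — gaps are rounding artifacts).
Adding the batch up: Σ batch = 2302 g; LOI removed, Σ of batch·LOI: 301.8 g; the yield ratio, glass ÷ batch: 86.89%.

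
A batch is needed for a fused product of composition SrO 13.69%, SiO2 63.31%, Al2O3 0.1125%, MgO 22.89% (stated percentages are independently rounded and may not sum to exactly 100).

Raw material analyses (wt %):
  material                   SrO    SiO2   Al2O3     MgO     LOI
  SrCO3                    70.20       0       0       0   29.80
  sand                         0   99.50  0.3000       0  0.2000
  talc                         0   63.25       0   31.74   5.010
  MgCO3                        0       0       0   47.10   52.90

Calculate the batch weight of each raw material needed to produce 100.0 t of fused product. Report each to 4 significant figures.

Batch per 100.0 t fused product:
  SrCO3: 19.50 t
  sand: 37.50 t
  talc: 41.10 t
  MgCO3: 20.90 t
Total batch = 119.0 t; LOI loss = 19.00 t; yield = 84.03%

Full precision is kept from start to finish; values along the way are displayed (rounded to four significant figures) in the working; a single rounding yields every reported result; derived quantities (the yield, net glass mass, four oxide percentages, the totals, ignition loss) are computed in full precision from the batch weights per 100.0 t of glass precisely as stated by question or answer.
Oxide mass targets, per 100.0 t fused product:
  SrO: 13.69% × 100.0 = 13.69 t
  SiO2: 63.31% × 100.0 = 63.31 t
  Al2O3: 0.1125% × 100.0 = 0.1125 t
  MgO: 22.89% × 100.0 = 22.89 t
Sums-versus-targets review given the weights on record, versus the basis set out (each sum matches its target mass once rounding is allowed for):
  SrO: 19.50·0.7020 = 13.69 t (target 13.69 t)
  SiO2: 37.50·0.9950 + 41.10·0.6325 = 63.31 t (target 63.31 t)
  Al2O3: 37.50·0.003000 = 0.1125 t (target 0.1125 t)
  MgO: 41.10·0.3174 + 20.90·0.4710 = 22.89 t (target 22.89 t)
Mass balance on the glass: total batch − LOI = 100.0 t (per-oxide target masses sum to 100.0 t; versus the stated basis of 100.0 t — differing by rounding only).
Total batch = Σ batch = 119.0 t; Σ batch·LOI gives LOI loss = 19.00 t; yield, glass over the total, = 84.03%.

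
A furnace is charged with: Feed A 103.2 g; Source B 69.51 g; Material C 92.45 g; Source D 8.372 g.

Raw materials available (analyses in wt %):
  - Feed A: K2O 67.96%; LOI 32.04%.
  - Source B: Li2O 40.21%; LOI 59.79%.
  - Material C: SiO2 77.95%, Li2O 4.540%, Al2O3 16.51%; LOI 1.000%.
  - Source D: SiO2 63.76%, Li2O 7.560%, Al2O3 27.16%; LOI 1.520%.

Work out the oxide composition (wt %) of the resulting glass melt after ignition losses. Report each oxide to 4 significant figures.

Glass mass = 197.9 g (batch 273.5 − LOI 75.68).
Composition: SiO2 39.12%, Li2O 16.57%, Al2O3 8.864%, K2O 35.45%

The intermediate values are shown with 4-significant-figure rounding on the page. The whole derivation carries exact precision through the solve; every reported value is rounded exactly once — all derived quantities are computed from the weighed amounts for 197.9 g of glass at exact precision (glass mass, yield, the totals, ignition loss, four oxide percentages), as quoted within either problem or answer.
Oxide-by-oxide delivered mass:
  SiO2: 92.45·0.7795 + 8.372·0.6376 = 77.40 g
  Li2O: 69.51·0.4021 + 92.45·0.04540 + 8.372·0.07560 = 32.78 g
  Al2O3: 92.45·0.1651 + 8.372·0.2716 = 17.54 g
  K2O: 103.2·0.6796 = 70.13 g
LOI: 103.2·0.3204 + 69.51·0.5979 + 92.45·0.01000 + 8.372·0.01520 = 75.68 g
The glass mass, total less LOI, = 273.5 − 75.68 = 197.9 g (the oxide masses sum to this)
percent by weight: oxide/glass ×100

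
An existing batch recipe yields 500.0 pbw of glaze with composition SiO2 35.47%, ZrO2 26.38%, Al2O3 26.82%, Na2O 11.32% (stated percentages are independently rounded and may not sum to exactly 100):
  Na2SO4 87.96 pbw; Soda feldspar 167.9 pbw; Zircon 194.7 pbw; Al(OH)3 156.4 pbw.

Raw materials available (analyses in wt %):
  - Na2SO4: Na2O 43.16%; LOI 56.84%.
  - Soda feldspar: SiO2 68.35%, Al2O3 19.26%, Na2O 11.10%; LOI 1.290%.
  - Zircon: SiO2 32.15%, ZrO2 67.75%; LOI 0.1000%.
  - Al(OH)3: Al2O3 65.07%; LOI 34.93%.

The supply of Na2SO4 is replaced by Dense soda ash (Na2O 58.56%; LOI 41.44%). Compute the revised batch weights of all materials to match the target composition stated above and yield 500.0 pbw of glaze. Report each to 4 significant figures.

The intermediate values appear, rounded to 4 significant figures, across the worked steps — all arithmetic keeps exact precision at all times. Every reported result sees exactly one rounding; derived quantities are recomputed from the weighed amounts at 500.0 pbw of glass in full precision (totals, the yield, glass mass, LOI, four oxide percentages) as they appear in the problem or the answer.
Oxide-by-oxide targets in 500.0 pbw glaze:
  SiO2: 35.47% × 500.0 = 177.4 pbw
  ZrO2: 26.38% × 500.0 = 131.9 pbw
  Al2O3: 26.82% × 500.0 = 134.1 pbw
  Na2O: 11.32% × 500.0 = 56.60 pbw
Verifying the oxide balance applying the batch weights above, under the basis named above (each sum matches its target mass up to rounding of the answer):
  SiO2: 167.9·0.6835 + 194.7·0.3215 = 177.4 pbw (target 177.4 pbw)
  ZrO2: 194.7·0.6775 = 131.9 pbw (target 131.9 pbw)
  Al2O3: 167.9·0.1926 + 156.4·0.6507 = 134.1 pbw (target 134.1 pbw)
  Na2O: 64.83·0.5856 + 167.9·0.1110 = 56.60 pbw (target 56.60 pbw)
Consistency of the glass mass: net batch after ignition = 500.0 pbw (oxide target masses add up to 500.0 pbw; the stated basis being 500.0 pbw — differing by rounding only).
Adding the batch up: Σ batch = 583.8 pbw; LOI removed, Σ of batch·LOI: 83.86 pbw; yield, glass over the total, = 85.64%.

Revised batch per 500.0 pbw glaze:
  Dense soda ash: 64.83 pbw
  Soda feldspar: 167.9 pbw
  Zircon: 194.7 pbw
  Al(OH)3: 156.4 pbw
Total batch = 583.8 pbw; LOI loss = 83.86 pbw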